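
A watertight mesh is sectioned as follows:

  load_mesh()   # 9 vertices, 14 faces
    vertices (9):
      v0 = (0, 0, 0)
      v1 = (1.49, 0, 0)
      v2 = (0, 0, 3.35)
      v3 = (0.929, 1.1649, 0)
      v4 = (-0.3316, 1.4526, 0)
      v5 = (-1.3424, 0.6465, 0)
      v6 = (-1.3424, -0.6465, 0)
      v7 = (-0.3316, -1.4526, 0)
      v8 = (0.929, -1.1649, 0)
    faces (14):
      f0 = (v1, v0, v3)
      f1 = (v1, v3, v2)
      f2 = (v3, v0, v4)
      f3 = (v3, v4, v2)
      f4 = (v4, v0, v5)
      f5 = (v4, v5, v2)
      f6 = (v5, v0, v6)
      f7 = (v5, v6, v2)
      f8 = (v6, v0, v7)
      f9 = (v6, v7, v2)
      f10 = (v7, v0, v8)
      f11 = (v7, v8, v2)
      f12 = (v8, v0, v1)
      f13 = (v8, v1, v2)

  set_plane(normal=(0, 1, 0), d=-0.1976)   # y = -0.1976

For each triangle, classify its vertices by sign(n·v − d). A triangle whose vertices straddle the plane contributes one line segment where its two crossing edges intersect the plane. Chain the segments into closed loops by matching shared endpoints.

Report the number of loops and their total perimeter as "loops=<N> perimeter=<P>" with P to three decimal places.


loops=1 perimeter=9.195

Straddling triangles (8 of 14):
  (v5,v0,v6) [++-] → (-0.410299, -0.1976, 0)–(-1.3424, -0.1976, 0)  len=0.9321
  (v5,v6,v2) [+-+] → (-1.3424, -0.1976, 0)–(-0.410299, -0.1976, 2.32609)  len=2.5059
  (v6,v0,v7) [-+-] → (-0.410299, -0.1976, 0)–(-0.0451082, -0.1976, 0)  len=0.3652
  (v6,v7,v2) [--+] → (-0.0451082, -0.1976, 2.89429)–(-0.410299, -0.1976, 2.32609)  len=0.6754
  (v7,v0,v8) [-+-] → (-0.0451082, -0.1976, 0)–(0.157585, -0.1976, 0)  len=0.2027
  (v7,v8,v2) [--+] → (0.157585, -0.1976, 2.78175)–(-0.0451082, -0.1976, 2.89429)  len=0.2318
  (v8,v0,v1) [-++] → (0.157585, -0.1976, 0)–(1.39484, -0.1976, 0)  len=1.2373
  (v8,v1,v2) [-++] → (1.39484, -0.1976, 0)–(0.157585, -0.1976, 2.78175)  len=3.0445

Chained into 1 loop(s):
  loop 1: 8 segments, perimeter = 9.1949
Total perimeter = 9.195


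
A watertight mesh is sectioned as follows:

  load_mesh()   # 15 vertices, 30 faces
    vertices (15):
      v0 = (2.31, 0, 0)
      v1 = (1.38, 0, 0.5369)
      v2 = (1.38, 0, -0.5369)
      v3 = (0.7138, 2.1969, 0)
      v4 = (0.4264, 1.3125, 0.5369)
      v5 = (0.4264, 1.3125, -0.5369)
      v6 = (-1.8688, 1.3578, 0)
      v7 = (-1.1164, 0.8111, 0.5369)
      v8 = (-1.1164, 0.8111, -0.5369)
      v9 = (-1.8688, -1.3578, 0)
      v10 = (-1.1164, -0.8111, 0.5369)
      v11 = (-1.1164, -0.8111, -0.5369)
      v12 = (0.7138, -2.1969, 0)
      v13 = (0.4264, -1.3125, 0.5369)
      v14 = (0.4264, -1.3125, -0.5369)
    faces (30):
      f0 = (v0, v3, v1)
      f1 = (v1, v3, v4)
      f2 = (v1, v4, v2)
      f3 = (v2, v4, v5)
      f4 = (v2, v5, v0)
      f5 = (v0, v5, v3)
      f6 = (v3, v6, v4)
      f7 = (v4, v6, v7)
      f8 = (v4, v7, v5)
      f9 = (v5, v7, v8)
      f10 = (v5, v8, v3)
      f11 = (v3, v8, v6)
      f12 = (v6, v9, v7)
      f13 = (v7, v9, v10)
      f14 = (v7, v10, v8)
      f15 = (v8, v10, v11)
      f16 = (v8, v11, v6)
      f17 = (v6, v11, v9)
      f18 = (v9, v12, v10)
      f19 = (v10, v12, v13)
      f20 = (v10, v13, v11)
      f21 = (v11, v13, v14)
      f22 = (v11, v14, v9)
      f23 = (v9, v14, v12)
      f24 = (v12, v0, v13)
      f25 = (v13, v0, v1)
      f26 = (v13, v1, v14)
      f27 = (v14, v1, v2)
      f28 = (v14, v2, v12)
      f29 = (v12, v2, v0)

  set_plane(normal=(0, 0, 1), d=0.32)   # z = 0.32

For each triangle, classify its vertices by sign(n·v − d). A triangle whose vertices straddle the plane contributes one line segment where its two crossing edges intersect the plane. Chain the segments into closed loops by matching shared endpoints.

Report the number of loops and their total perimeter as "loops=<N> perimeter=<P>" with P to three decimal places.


loops=2 perimeter=18.431

Straddling triangles (20 of 30):
  (v0,v3,v1) [--+] → (1.11086, 0.887517, 0.32)–(1.75571, 0, 0.32)  len=1.0970
  (v1,v3,v4) [+-+] → (1.11086, 0.887517, 0.32)–(0.542506, 1.66979, 0.32)  len=0.9669
  (v1,v4,v2) [++-] → (0.61902, 1.04738, 0.32)–(1.38, 0, 0.32)  len=1.2946
  (v2,v4,v5) [-+-] → (0.61902, 1.04738, 0.32)–(0.4264, 1.3125, 0.32)  len=0.3277
  (v3,v6,v4) [--+] → (-0.500828, 1.3308, 0.32)–(0.542506, 1.66979, 0.32)  len=1.0970
  (v4,v6,v7) [+-+] → (-0.500828, 1.3308, 0.32)–(-1.42036, 1.03196, 0.32)  len=0.9669
  (v4,v7,v5) [++-] → (-0.804765, 0.912379, 0.32)–(0.4264, 1.3125, 0.32)  len=1.2946
  (v5,v7,v8) [-+-] → (-0.804765, 0.912379, 0.32)–(-1.1164, 0.8111, 0.32)  len=0.3277
  (v6,v9,v7) [--+] → (-1.42036, -0.0651049, 0.32)–(-1.42036, 1.03196, 0.32)  len=1.0971
  (v7,v9,v10) [+-+] → (-1.42036, -0.0651049, 0.32)–(-1.42036, -1.03196, 0.32)  len=0.9669
  (v7,v10,v8) [++-] → (-1.1164, -0.483427, 0.32)–(-1.1164, 0.8111, 0.32)  len=1.2945
  (v8,v10,v11) [-+-] → (-1.1164, -0.483427, 0.32)–(-1.1164, -0.8111, 0.32)  len=0.3277
  (v9,v12,v10) [--+] → (-0.377025, -1.37094, 0.32)–(-1.42036, -1.03196, 0.32)  len=1.0970
  (v10,v12,v13) [+-+] → (-0.377025, -1.37094, 0.32)–(0.542506, -1.66979, 0.32)  len=0.9669
  (v10,v13,v11) [++-] → (0.114765, -1.21122, 0.32)–(-1.1164, -0.8111, 0.32)  len=1.2946
  (v11,v13,v14) [-+-] → (0.114765, -1.21122, 0.32)–(0.4264, -1.3125, 0.32)  len=0.3277
  (v12,v0,v13) [--+] → (1.18735, -0.782269, 0.32)–(0.542506, -1.66979, 0.32)  len=1.0970
  (v13,v0,v1) [+-+] → (1.18735, -0.782269, 0.32)–(1.75571, 0, 0.32)  len=0.9669
  (v13,v1,v14) [++-] → (1.18738, -0.265116, 0.32)–(0.4264, -1.3125, 0.32)  len=1.2946
  (v14,v1,v2) [-+-] → (1.18738, -0.265116, 0.32)–(1.38, 0, 0.32)  len=0.3277

Chained into 2 loop(s):
  loop 1: 10 segments, perimeter = 10.3197
  loop 2: 10 segments, perimeter = 8.1114
Total perimeter = 18.431


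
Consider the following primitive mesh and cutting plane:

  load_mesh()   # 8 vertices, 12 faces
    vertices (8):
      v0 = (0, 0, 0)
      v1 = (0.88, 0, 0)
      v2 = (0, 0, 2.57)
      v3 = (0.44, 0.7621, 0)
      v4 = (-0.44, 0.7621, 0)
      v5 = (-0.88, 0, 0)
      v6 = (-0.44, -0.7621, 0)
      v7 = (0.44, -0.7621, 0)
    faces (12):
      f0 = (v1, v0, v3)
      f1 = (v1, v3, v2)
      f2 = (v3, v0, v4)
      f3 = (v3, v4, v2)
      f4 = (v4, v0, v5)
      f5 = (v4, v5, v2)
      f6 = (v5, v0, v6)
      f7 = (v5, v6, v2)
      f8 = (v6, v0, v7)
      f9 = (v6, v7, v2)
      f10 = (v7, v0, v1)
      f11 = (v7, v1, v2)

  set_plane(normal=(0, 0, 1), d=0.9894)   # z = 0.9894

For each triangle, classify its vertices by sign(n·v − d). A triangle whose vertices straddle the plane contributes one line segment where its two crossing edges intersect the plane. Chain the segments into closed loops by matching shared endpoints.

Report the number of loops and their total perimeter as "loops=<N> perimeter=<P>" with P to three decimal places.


loops=1 perimeter=3.247

Straddling triangles (6 of 12):
  (v1,v3,v2) [--+] → (0.270609, 0.468706, 0.9894)–(0.541217, 0, 0.9894)  len=0.5412
  (v3,v4,v2) [--+] → (-0.270609, 0.468706, 0.9894)–(0.270609, 0.468706, 0.9894)  len=0.5412
  (v4,v5,v2) [--+] → (-0.541217, 0, 0.9894)–(-0.270609, 0.468706, 0.9894)  len=0.5412
  (v5,v6,v2) [--+] → (-0.270609, -0.468706, 0.9894)–(-0.541217, 0, 0.9894)  len=0.5412
  (v6,v7,v2) [--+] → (0.270609, -0.468706, 0.9894)–(-0.270609, -0.468706, 0.9894)  len=0.5412
  (v7,v1,v2) [--+] → (0.541217, 0, 0.9894)–(0.270609, -0.468706, 0.9894)  len=0.5412

Chained into 1 loop(s):
  loop 1: 6 segments, perimeter = 3.2473
Total perimeter = 3.247


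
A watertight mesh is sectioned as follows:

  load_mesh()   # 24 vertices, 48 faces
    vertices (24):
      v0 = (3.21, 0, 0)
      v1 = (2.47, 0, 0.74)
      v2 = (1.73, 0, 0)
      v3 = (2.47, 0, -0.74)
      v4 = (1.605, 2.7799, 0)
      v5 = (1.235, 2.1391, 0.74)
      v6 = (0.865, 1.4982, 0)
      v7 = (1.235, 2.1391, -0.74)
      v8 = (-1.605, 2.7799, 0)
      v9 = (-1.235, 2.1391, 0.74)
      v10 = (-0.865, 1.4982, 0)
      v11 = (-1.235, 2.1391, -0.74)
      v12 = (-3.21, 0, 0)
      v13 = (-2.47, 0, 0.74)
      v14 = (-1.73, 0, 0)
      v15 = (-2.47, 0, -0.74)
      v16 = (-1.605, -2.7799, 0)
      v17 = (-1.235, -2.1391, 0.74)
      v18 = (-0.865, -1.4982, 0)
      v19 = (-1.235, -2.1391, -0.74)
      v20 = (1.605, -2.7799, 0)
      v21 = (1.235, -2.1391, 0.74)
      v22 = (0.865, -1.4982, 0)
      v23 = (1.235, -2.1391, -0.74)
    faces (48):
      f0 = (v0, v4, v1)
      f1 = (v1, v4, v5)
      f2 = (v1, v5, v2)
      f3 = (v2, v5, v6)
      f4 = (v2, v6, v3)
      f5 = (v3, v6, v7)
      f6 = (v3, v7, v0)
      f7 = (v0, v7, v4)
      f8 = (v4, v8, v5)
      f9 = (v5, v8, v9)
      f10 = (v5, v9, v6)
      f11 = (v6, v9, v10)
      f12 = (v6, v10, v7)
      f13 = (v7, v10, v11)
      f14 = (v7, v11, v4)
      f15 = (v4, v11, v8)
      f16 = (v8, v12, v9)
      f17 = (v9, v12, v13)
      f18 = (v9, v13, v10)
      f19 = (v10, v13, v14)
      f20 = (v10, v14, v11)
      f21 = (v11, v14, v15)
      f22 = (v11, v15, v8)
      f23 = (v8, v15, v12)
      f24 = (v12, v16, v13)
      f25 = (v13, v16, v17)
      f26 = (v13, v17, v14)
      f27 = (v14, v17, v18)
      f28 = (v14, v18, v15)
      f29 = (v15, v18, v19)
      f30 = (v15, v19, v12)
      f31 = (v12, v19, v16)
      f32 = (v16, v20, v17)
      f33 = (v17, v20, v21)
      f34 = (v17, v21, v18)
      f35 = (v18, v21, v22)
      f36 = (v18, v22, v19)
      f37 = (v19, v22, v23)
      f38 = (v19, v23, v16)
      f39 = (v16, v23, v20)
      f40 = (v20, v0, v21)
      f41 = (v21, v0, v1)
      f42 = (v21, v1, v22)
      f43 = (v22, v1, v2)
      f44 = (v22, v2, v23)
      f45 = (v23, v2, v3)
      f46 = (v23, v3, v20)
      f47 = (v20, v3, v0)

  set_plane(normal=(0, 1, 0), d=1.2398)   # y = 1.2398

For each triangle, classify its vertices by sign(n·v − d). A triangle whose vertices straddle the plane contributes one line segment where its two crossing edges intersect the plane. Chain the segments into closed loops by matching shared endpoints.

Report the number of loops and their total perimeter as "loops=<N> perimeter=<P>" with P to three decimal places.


Straddling triangles (16 of 48):
  (v0,v4,v1) [-+-] → (2.49419, 1.2398, 0)–(2.08422, 1.2398, 0.409969)  len=0.5798
  (v1,v4,v5) [-++] → (2.08422, 1.2398, 0.409969)–(1.75421, 1.2398, 0.74)  len=0.4667
  (v1,v5,v2) [-+-] → (1.75421, 1.2398, 0.74)–(1.4431, 1.2398, 0.428896)  len=0.4400
  (v2,v5,v6) [-++] → (1.4431, 1.2398, 0.428896)–(1.01419, 1.2398, 0)  len=0.6066
  (v2,v6,v3) [-+-] → (1.01419, 1.2398, 0)–(1.14182, 1.2398, -0.12763)  len=0.1805
  (v3,v6,v7) [-++] → (1.14182, 1.2398, -0.12763)–(1.75421, 1.2398, -0.74)  len=0.8660
  (v3,v7,v0) [-+-] → (1.75421, 1.2398, -0.74)–(2.06531, 1.2398, -0.428896)  len=0.4400
  (v0,v7,v4) [-++] → (2.06531, 1.2398, -0.428896)–(2.49419, 1.2398, 0)  len=0.6065
  (v8,v12,v9) [+-+] → (-2.49419, 1.2398, 0)–(-2.06531, 1.2398, 0.428896)  len=0.6065
  (v9,v12,v13) [+--] → (-2.06531, 1.2398, 0.428896)–(-1.75421, 1.2398, 0.74)  len=0.4400
  (v9,v13,v10) [+-+] → (-1.75421, 1.2398, 0.74)–(-1.14182, 1.2398, 0.12763)  len=0.8660
  (v10,v13,v14) [+--] → (-1.14182, 1.2398, 0.12763)–(-1.01419, 1.2398, 0)  len=0.1805
  (v10,v14,v11) [+-+] → (-1.01419, 1.2398, 0)–(-1.4431, 1.2398, -0.428896)  len=0.6066
  (v11,v14,v15) [+--] → (-1.4431, 1.2398, -0.428896)–(-1.75421, 1.2398, -0.74)  len=0.4400
  (v11,v15,v8) [+-+] → (-1.75421, 1.2398, -0.74)–(-2.08422, 1.2398, -0.409969)  len=0.4667
  (v8,v15,v12) [+--] → (-2.08422, 1.2398, -0.409969)–(-2.49419, 1.2398, 0)  len=0.5798

Chained into 2 loop(s):
  loop 1: 8 segments, perimeter = 4.1861
  loop 2: 8 segments, perimeter = 4.1861
Total perimeter = 8.372

loops=2 perimeter=8.372


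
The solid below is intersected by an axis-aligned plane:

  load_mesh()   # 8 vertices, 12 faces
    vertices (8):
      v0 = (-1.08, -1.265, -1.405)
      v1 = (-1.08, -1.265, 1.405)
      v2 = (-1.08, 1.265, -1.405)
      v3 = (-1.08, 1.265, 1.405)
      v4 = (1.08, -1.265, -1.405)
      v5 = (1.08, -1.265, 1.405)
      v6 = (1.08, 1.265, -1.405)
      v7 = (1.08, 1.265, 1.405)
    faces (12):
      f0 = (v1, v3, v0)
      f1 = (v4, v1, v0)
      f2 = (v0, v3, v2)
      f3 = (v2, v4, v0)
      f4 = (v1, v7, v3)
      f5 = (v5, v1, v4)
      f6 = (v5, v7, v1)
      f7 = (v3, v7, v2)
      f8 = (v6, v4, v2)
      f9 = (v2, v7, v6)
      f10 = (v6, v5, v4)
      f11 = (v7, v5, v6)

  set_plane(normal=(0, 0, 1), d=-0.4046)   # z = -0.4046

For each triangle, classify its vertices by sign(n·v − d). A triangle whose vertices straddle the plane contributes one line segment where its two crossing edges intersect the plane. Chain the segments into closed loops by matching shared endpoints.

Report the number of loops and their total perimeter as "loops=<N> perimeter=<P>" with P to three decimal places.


loops=1 perimeter=9.380

Straddling triangles (8 of 12):
  (v1,v3,v0) [++-] → (-1.08, -0.364284, -0.4046)–(-1.08, -1.265, -0.4046)  len=0.9007
  (v4,v1,v0) [-+-] → (0.311009, -1.265, -0.4046)–(-1.08, -1.265, -0.4046)  len=1.3910
  (v0,v3,v2) [-+-] → (-1.08, -0.364284, -0.4046)–(-1.08, 1.265, -0.4046)  len=1.6293
  (v5,v1,v4) [++-] → (0.311009, -1.265, -0.4046)–(1.08, -1.265, -0.4046)  len=0.7690
  (v3,v7,v2) [++-] → (-0.311009, 1.265, -0.4046)–(-1.08, 1.265, -0.4046)  len=0.7690
  (v2,v7,v6) [-+-] → (-0.311009, 1.265, -0.4046)–(1.08, 1.265, -0.4046)  len=1.3910
  (v6,v5,v4) [-+-] → (1.08, 0.364284, -0.4046)–(1.08, -1.265, -0.4046)  len=1.6293
  (v7,v5,v6) [++-] → (1.08, 0.364284, -0.4046)–(1.08, 1.265, -0.4046)  len=0.9007

Chained into 1 loop(s):
  loop 1: 8 segments, perimeter = 9.3800
Total perimeter = 9.380


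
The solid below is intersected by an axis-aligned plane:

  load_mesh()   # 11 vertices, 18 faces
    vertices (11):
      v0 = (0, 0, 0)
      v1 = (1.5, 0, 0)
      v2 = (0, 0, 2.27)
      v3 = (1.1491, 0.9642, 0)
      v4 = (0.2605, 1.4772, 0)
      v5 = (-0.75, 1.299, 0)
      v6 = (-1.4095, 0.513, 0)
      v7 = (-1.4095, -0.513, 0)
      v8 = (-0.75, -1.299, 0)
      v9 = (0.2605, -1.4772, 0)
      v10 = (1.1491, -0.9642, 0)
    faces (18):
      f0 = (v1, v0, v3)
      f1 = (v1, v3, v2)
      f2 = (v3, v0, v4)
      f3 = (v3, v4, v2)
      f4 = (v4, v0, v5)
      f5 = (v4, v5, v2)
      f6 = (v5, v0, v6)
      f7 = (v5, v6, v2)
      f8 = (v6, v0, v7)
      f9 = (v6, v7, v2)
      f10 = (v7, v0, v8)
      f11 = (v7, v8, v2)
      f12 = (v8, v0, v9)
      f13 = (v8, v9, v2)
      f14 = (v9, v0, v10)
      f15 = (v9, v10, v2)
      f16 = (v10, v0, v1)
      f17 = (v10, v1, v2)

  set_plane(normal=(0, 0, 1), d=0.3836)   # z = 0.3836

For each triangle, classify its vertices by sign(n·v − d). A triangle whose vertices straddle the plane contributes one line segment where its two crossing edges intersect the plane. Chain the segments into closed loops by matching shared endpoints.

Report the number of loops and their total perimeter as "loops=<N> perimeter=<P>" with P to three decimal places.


Straddling triangles (9 of 18):
  (v1,v3,v2) [--+] → (0.954917, 0.801263, 0.3836)–(1.24652, 0, 0.3836)  len=0.8527
  (v3,v4,v2) [--+] → (0.216479, 1.22757, 0.3836)–(0.954917, 0.801263, 0.3836)  len=0.8527
  (v4,v5,v2) [--+] → (-0.62326, 1.07949, 0.3836)–(0.216479, 1.22757, 0.3836)  len=0.8527
  (v5,v6,v2) [--+] → (-1.17131, 0.42631, 0.3836)–(-0.62326, 1.07949, 0.3836)  len=0.8526
  (v6,v7,v2) [--+] → (-1.17131, -0.42631, 0.3836)–(-1.17131, 0.42631, 0.3836)  len=0.8526
  (v7,v8,v2) [--+] → (-0.62326, -1.07949, 0.3836)–(-1.17131, -0.42631, 0.3836)  len=0.8526
  (v8,v9,v2) [--+] → (0.216479, -1.22757, 0.3836)–(-0.62326, -1.07949, 0.3836)  len=0.8527
  (v9,v10,v2) [--+] → (0.954917, -0.801263, 0.3836)–(0.216479, -1.22757, 0.3836)  len=0.8527
  (v10,v1,v2) [--+] → (1.24652, 0, 0.3836)–(0.954917, -0.801263, 0.3836)  len=0.8527

Chained into 1 loop(s):
  loop 1: 9 segments, perimeter = 7.6740
Total perimeter = 7.674

loops=1 perimeter=7.674


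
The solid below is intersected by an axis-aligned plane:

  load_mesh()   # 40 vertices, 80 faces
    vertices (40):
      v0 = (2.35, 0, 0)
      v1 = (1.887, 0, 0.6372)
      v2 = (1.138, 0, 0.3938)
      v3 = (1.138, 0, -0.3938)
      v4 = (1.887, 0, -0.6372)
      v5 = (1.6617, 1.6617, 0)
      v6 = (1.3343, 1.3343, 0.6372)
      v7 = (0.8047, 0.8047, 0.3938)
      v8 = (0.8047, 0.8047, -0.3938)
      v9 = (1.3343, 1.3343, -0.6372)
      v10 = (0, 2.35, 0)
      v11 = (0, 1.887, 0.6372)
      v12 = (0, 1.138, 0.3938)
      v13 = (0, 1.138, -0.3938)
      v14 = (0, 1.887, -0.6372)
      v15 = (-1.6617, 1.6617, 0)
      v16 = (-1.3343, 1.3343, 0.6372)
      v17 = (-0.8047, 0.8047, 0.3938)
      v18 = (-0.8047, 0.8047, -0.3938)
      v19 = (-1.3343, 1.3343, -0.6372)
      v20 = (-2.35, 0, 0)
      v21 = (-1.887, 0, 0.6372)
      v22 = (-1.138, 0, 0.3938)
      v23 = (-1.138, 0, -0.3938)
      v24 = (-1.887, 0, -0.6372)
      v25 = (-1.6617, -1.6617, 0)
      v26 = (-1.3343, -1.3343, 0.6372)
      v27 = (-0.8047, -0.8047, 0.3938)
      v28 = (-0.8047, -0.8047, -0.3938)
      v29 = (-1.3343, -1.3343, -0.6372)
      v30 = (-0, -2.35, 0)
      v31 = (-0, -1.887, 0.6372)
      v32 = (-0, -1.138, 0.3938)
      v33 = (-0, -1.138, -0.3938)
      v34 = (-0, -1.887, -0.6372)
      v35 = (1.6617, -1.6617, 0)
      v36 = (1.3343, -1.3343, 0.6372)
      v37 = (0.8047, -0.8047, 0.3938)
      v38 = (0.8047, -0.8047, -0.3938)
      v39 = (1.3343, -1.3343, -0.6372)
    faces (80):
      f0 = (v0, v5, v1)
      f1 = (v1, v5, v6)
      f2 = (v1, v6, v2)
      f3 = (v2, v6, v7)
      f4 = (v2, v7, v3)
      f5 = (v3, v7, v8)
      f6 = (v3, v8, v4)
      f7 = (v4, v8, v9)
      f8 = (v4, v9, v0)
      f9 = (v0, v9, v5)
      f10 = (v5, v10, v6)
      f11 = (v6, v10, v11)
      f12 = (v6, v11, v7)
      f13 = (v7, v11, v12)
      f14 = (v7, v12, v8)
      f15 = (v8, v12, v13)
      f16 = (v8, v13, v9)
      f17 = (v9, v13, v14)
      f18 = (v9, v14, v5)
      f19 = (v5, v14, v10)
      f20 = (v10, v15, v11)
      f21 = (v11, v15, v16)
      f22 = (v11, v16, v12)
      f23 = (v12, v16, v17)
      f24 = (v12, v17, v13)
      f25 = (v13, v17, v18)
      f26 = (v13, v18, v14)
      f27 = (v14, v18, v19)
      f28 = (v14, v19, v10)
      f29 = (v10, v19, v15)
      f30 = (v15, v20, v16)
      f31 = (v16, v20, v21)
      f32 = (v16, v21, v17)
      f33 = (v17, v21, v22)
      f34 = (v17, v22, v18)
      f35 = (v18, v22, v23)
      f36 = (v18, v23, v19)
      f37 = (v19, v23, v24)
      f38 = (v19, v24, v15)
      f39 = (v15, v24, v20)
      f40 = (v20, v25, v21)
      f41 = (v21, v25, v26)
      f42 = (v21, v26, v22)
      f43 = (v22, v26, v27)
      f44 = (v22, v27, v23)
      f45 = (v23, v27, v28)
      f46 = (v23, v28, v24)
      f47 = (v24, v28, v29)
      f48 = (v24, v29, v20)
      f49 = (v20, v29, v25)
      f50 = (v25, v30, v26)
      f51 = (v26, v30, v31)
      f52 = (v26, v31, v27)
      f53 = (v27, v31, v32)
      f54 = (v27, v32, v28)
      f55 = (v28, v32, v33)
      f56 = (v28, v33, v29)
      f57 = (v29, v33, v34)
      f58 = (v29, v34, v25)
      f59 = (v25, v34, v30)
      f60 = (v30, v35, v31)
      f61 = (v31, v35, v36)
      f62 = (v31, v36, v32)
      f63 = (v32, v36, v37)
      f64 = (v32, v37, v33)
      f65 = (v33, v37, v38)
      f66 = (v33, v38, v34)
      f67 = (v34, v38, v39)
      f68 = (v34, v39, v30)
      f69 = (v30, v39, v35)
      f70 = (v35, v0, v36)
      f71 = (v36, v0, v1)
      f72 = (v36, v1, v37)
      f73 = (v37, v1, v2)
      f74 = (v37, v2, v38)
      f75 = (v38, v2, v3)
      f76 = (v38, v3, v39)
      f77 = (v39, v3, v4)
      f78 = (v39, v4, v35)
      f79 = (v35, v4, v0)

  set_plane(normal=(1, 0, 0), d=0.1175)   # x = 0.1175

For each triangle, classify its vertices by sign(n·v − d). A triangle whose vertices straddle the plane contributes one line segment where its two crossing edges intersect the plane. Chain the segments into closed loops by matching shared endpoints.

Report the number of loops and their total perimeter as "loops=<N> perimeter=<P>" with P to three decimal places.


loops=2 perimeter=7.876

Straddling triangles (20 of 80):
  (v5,v10,v6) [+-+] → (0.1175, 2.30133, 0)–(0.1175, 2.26056, 0.0561126)  len=0.0694
  (v6,v10,v11) [+--] → (0.1175, 2.26056, 0.0561126)–(0.1175, 1.83833, 0.6372)  len=0.7183
  (v6,v11,v7) [+-+] → (0.1175, 1.83833, 0.6372)–(0.1175, 1.72897, 0.601659)  len=0.1150
  (v7,v11,v12) [+--] → (0.1175, 1.72897, 0.601659)–(0.1175, 1.08933, 0.3938)  len=0.6726
  (v7,v12,v8) [+-+] → (0.1175, 1.08933, 0.3938)–(0.1175, 1.08933, 0.278797)  len=0.1150
  (v8,v12,v13) [+--] → (0.1175, 1.08933, 0.278797)–(0.1175, 1.08933, -0.3938)  len=0.6726
  (v8,v13,v9) [+-+] → (0.1175, 1.08933, -0.3938)–(0.1175, 1.15529, -0.415234)  len=0.0693
  (v9,v13,v14) [+--] → (0.1175, 1.15529, -0.415234)–(0.1175, 1.83833, -0.6372)  len=0.7182
  (v9,v14,v5) [+-+] → (0.1175, 1.83833, -0.6372)–(0.1175, 1.87107, -0.592143)  len=0.0557
  (v5,v14,v10) [+--] → (0.1175, 1.87107, -0.592143)–(0.1175, 2.30133, 0)  len=0.7320
  (v30,v35,v31) [-+-] → (0.1175, -2.30133, 0)–(0.1175, -1.87107, 0.592143)  len=0.7320
  (v31,v35,v36) [-++] → (0.1175, -1.87107, 0.592143)–(0.1175, -1.83833, 0.6372)  len=0.0557
  (v31,v36,v32) [-+-] → (0.1175, -1.83833, 0.6372)–(0.1175, -1.15529, 0.415234)  len=0.7182
  (v32,v36,v37) [-++] → (0.1175, -1.15529, 0.415234)–(0.1175, -1.08933, 0.3938)  len=0.0693
  (v32,v37,v33) [-+-] → (0.1175, -1.08933, 0.3938)–(0.1175, -1.08933, -0.278797)  len=0.6726
  (v33,v37,v38) [-++] → (0.1175, -1.08933, -0.278797)–(0.1175, -1.08933, -0.3938)  len=0.1150
  (v33,v38,v34) [-+-] → (0.1175, -1.08933, -0.3938)–(0.1175, -1.72897, -0.601659)  len=0.6726
  (v34,v38,v39) [-++] → (0.1175, -1.72897, -0.601659)–(0.1175, -1.83833, -0.6372)  len=0.1150
  (v34,v39,v30) [-+-] → (0.1175, -1.83833, -0.6372)–(0.1175, -2.26056, -0.0561126)  len=0.7183
  (v30,v39,v35) [-++] → (0.1175, -2.26056, -0.0561126)–(0.1175, -2.30133, 0)  len=0.0694

Chained into 2 loop(s):
  loop 1: 10 segments, perimeter = 3.9380
  loop 2: 10 segments, perimeter = 3.9380
Total perimeter = 7.876


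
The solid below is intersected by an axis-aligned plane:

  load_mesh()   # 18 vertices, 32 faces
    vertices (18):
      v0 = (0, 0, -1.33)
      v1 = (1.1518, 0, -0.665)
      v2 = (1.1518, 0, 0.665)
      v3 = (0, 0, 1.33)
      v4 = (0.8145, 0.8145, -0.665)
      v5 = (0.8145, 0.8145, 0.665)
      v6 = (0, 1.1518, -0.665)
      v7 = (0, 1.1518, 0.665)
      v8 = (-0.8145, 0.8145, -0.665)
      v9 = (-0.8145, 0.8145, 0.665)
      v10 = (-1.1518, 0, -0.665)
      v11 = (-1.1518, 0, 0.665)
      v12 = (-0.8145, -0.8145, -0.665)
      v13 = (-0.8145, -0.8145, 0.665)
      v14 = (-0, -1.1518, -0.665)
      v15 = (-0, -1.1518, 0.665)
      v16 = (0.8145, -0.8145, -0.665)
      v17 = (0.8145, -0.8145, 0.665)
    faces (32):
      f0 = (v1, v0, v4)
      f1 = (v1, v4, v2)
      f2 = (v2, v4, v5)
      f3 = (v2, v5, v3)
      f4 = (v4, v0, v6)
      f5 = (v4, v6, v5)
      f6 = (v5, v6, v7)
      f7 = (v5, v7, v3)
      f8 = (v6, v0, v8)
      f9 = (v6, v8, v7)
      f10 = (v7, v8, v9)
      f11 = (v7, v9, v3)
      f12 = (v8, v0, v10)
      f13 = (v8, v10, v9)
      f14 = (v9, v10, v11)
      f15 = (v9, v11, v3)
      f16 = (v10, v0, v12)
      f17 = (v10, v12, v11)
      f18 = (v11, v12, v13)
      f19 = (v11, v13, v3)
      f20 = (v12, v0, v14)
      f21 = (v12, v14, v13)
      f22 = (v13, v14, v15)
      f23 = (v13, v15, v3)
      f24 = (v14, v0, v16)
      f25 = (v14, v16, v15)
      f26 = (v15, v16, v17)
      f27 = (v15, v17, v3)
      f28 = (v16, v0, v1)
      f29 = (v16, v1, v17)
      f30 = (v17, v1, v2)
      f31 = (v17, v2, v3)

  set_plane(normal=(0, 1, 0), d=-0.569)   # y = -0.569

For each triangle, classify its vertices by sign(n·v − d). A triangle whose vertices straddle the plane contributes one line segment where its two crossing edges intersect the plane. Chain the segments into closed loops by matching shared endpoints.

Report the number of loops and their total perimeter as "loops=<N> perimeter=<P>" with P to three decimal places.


loops=1 perimeter=6.604

Straddling triangles (12 of 32):
  (v10,v0,v12) [++-] → (-0.569, -0.569, -0.865439)–(-0.916166, -0.569, -0.665)  len=0.4009
  (v10,v12,v11) [+-+] → (-0.916166, -0.569, -0.665)–(-0.916166, -0.569, -0.264122)  len=0.4009
  (v11,v12,v13) [+--] → (-0.916166, -0.569, -0.264122)–(-0.916166, -0.569, 0.665)  len=0.9291
  (v11,v13,v3) [+-+] → (-0.916166, -0.569, 0.665)–(-0.569, -0.569, 0.865439)  len=0.4009
  (v12,v0,v14) [-+-] → (-0.569, -0.569, -0.865439)–(0, -0.569, -1.00148)  len=0.5850
  (v13,v15,v3) [--+] → (0, -0.569, 1.00148)–(-0.569, -0.569, 0.865439)  len=0.5850
  (v14,v0,v16) [-+-] → (0, -0.569, -1.00148)–(0.569, -0.569, -0.865439)  len=0.5850
  (v15,v17,v3) [--+] → (0.569, -0.569, 0.865439)–(0, -0.569, 1.00148)  len=0.5850
  (v16,v0,v1) [-++] → (0.569, -0.569, -0.865439)–(0.916166, -0.569, -0.665)  len=0.4009
  (v16,v1,v17) [-+-] → (0.916166, -0.569, -0.665)–(0.916166, -0.569, 0.264122)  len=0.9291
  (v17,v1,v2) [-++] → (0.916166, -0.569, 0.264122)–(0.916166, -0.569, 0.665)  len=0.4009
  (v17,v2,v3) [-++] → (0.916166, -0.569, 0.665)–(0.569, -0.569, 0.865439)  len=0.4009

Chained into 1 loop(s):
  loop 1: 12 segments, perimeter = 6.6036
Total perimeter = 6.604


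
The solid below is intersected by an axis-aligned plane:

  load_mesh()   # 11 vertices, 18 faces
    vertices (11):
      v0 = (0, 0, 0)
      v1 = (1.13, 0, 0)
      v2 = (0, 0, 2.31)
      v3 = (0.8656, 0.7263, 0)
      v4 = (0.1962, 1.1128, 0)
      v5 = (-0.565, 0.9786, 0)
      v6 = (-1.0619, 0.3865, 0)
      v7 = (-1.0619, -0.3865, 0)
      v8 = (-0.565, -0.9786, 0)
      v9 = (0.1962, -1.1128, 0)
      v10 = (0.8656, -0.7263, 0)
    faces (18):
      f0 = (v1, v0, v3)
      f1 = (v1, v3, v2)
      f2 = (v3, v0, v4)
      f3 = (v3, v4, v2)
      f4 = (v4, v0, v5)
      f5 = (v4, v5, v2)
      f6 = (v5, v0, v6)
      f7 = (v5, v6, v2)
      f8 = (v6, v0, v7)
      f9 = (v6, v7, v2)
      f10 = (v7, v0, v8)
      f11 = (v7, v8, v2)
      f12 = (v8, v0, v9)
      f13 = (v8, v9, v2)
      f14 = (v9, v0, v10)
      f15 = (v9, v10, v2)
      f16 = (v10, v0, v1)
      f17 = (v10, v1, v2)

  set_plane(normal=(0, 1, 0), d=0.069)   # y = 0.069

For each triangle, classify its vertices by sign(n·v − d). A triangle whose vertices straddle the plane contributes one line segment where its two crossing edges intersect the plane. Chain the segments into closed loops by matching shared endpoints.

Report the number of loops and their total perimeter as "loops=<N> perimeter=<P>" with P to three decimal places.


loops=1 perimeter=7.033

Straddling triangles (10 of 18):
  (v1,v0,v3) [--+] → (0.0822338, 0.069, 0)–(1.10488, 0.069, 0)  len=1.0226
  (v1,v3,v2) [-+-] → (1.10488, 0.069, 0)–(0.0822338, 0.069, 2.09055)  len=2.3273
  (v3,v0,v4) [+-+] → (0.0822338, 0.069, 0)–(0.0121655, 0.069, 0)  len=0.0701
  (v3,v4,v2) [++-] → (0.0121655, 0.069, 2.16677)–(0.0822338, 0.069, 2.09055)  len=0.1035
  (v4,v0,v5) [+-+] → (0.0121655, 0.069, 0)–(-0.0398375, 0.069, 0)  len=0.0520
  (v4,v5,v2) [++-] → (-0.0398375, 0.069, 2.14712)–(0.0121655, 0.069, 2.16677)  len=0.0556
  (v5,v0,v6) [+-+] → (-0.0398375, 0.069, 0)–(-0.189576, 0.069, 0)  len=0.1497
  (v5,v6,v2) [++-] → (-0.189576, 0.069, 1.89761)–(-0.0398375, 0.069, 2.14712)  len=0.2910
  (v6,v0,v7) [+--] → (-0.189576, 0.069, 0)–(-1.0619, 0.069, 0)  len=0.8723
  (v6,v7,v2) [+--] → (-1.0619, 0.069, 0)–(-0.189576, 0.069, 1.89761)  len=2.0885

Chained into 1 loop(s):
  loop 1: 10 segments, perimeter = 7.0327
Total perimeter = 7.033


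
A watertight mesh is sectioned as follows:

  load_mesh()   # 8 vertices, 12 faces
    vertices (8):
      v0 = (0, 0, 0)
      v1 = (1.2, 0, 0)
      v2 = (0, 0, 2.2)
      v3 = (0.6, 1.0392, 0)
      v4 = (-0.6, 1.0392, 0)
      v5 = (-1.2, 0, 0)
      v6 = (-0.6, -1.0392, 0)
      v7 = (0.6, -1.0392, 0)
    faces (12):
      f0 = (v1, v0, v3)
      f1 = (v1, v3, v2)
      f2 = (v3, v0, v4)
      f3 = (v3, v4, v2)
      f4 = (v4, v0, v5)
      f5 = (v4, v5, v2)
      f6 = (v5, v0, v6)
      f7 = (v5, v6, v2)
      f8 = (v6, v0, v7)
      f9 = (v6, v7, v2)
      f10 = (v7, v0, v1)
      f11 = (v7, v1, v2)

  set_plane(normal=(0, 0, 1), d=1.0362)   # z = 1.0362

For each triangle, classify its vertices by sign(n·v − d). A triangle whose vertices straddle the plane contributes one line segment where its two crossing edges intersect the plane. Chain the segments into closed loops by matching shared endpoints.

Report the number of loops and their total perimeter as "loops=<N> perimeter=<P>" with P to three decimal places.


Straddling triangles (6 of 12):
  (v1,v3,v2) [--+] → (0.3174, 0.549737, 1.0362)–(0.6348, 0, 1.0362)  len=0.6348
  (v3,v4,v2) [--+] → (-0.3174, 0.549737, 1.0362)–(0.3174, 0.549737, 1.0362)  len=0.6348
  (v4,v5,v2) [--+] → (-0.6348, 0, 1.0362)–(-0.3174, 0.549737, 1.0362)  len=0.6348
  (v5,v6,v2) [--+] → (-0.3174, -0.549737, 1.0362)–(-0.6348, 0, 1.0362)  len=0.6348
  (v6,v7,v2) [--+] → (0.3174, -0.549737, 1.0362)–(-0.3174, -0.549737, 1.0362)  len=0.6348
  (v7,v1,v2) [--+] → (0.6348, 0, 1.0362)–(0.3174, -0.549737, 1.0362)  len=0.6348

Chained into 1 loop(s):
  loop 1: 6 segments, perimeter = 3.8087
Total perimeter = 3.809

loops=1 perimeter=3.809


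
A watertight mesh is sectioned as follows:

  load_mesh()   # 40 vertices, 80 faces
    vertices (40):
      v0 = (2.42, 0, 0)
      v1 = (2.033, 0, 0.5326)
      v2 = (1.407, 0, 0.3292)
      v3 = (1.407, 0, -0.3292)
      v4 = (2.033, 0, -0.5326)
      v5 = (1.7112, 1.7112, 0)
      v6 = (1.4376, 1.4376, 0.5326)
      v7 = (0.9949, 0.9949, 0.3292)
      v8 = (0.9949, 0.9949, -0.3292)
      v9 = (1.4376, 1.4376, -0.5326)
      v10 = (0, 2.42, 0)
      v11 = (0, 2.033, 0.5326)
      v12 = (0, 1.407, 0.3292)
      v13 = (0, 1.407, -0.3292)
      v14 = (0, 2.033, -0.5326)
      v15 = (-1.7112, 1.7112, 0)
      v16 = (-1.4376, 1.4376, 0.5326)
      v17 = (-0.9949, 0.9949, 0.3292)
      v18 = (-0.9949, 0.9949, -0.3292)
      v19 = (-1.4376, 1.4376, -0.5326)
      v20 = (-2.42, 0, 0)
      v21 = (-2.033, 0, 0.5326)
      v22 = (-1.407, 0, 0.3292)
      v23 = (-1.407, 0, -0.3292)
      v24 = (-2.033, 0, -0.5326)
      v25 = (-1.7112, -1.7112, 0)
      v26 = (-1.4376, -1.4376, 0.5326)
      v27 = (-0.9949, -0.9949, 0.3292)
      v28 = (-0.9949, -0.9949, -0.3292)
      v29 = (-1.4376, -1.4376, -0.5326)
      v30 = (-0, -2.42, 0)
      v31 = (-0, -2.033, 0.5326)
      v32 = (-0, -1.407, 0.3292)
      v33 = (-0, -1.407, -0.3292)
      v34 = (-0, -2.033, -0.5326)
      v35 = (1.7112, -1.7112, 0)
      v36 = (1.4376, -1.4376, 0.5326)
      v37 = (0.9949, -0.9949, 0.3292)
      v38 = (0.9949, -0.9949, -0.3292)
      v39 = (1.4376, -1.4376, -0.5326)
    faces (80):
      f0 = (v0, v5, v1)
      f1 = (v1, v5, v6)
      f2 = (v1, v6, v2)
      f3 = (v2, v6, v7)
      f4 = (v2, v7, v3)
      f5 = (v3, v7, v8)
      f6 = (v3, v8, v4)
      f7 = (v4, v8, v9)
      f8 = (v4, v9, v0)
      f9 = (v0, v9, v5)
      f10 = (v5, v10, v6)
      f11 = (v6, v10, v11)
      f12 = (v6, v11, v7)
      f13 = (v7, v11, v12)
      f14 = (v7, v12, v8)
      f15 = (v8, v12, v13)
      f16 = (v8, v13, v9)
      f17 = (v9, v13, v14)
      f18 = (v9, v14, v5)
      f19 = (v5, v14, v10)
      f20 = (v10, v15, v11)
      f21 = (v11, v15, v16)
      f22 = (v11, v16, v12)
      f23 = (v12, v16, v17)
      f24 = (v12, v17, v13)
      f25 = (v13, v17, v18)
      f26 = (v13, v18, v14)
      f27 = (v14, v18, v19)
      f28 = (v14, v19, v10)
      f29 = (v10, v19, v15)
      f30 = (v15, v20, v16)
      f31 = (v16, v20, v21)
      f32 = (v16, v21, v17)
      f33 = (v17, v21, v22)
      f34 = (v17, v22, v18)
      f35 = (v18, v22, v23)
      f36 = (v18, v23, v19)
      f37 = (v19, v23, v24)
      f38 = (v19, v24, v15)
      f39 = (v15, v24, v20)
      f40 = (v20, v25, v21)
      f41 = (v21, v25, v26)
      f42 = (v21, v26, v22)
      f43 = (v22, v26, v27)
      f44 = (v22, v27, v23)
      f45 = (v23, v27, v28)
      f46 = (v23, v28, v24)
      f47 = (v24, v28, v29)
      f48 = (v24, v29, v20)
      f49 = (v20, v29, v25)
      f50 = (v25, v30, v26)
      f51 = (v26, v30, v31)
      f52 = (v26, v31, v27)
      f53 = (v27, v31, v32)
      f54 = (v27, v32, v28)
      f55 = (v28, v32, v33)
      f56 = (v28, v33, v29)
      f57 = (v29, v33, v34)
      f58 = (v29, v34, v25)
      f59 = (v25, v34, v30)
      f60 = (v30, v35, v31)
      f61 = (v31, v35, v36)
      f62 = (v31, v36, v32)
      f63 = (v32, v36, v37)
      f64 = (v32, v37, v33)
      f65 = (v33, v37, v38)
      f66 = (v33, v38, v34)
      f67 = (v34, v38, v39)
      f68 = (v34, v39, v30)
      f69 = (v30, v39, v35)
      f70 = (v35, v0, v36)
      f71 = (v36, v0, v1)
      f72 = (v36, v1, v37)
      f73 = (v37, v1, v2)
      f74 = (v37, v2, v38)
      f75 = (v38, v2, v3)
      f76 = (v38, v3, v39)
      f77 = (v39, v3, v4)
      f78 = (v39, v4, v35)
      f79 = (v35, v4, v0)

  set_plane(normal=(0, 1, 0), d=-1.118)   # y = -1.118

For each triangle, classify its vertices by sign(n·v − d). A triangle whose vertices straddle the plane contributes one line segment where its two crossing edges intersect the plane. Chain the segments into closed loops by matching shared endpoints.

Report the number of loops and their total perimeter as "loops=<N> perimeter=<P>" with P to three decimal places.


Straddling triangles (24 of 80):
  (v20,v25,v21) [+-+] → (-1.95691, -1.118, 0)–(-1.82275, -1.118, 0.18463)  len=0.2282
  (v21,v25,v26) [+--] → (-1.82275, -1.118, 0.18463)–(-1.56997, -1.118, 0.5326)  len=0.4301
  (v21,v26,v22) [+-+] → (-1.56997, -1.118, 0.5326)–(-1.4308, -1.118, 0.487381)  len=0.1463
  (v22,v26,v27) [+-+] → (-1.4308, -1.118, 0.487381)–(-1.118, -1.118, 0.385759)  len=0.3289
  (v24,v28,v29) [++-] → (-1.118, -1.118, -0.385759)–(-1.56997, -1.118, -0.5326)  len=0.4752
  (v24,v29,v20) [+-+] → (-1.56997, -1.118, -0.5326)–(-1.656, -1.118, -0.414195)  len=0.1464
  (v20,v29,v25) [+--] → (-1.656, -1.118, -0.414195)–(-1.95691, -1.118, 0)  len=0.5120
  (v26,v31,v27) [--+] → (-0.876923, -1.118, 0.35332)–(-1.118, -1.118, 0.385759)  len=0.2432
  (v27,v31,v32) [+--] → (-0.876923, -1.118, 0.35332)–(-0.69771, -1.118, 0.3292)  len=0.1808
  (v27,v32,v28) [+-+] → (-0.69771, -1.118, 0.3292)–(-0.69771, -1.118, -0.132527)  len=0.4617
  (v28,v32,v33) [+--] → (-0.69771, -1.118, -0.132527)–(-0.69771, -1.118, -0.3292)  len=0.1967
  (v28,v33,v29) [+--] → (-0.69771, -1.118, -0.3292)–(-1.118, -1.118, -0.385759)  len=0.4241
  (v32,v36,v37) [--+] → (1.118, -1.118, 0.385759)–(0.69771, -1.118, 0.3292)  len=0.4241
  (v32,v37,v33) [-+-] → (0.69771, -1.118, 0.3292)–(0.69771, -1.118, 0.132527)  len=0.1967
  (v33,v37,v38) [-++] → (0.69771, -1.118, 0.132527)–(0.69771, -1.118, -0.3292)  len=0.4617
  (v33,v38,v34) [-+-] → (0.69771, -1.118, -0.3292)–(0.876923, -1.118, -0.35332)  len=0.1808
  (v34,v38,v39) [-+-] → (0.876923, -1.118, -0.35332)–(1.118, -1.118, -0.385759)  len=0.2432
  (v35,v0,v36) [-+-] → (1.95691, -1.118, 0)–(1.656, -1.118, 0.414195)  len=0.5120
  (v36,v0,v1) [-++] → (1.656, -1.118, 0.414195)–(1.56997, -1.118, 0.5326)  len=0.1464
  (v36,v1,v37) [-++] → (1.56997, -1.118, 0.5326)–(1.118, -1.118, 0.385759)  len=0.4752
  (v38,v3,v39) [++-] → (1.4308, -1.118, -0.487381)–(1.118, -1.118, -0.385759)  len=0.3289
  (v39,v3,v4) [-++] → (1.4308, -1.118, -0.487381)–(1.56997, -1.118, -0.5326)  len=0.1463
  (v39,v4,v35) [-+-] → (1.56997, -1.118, -0.5326)–(1.82275, -1.118, -0.18463)  len=0.4301
  (v35,v4,v0) [-++] → (1.82275, -1.118, -0.18463)–(1.95691, -1.118, 0)  len=0.2282

Chained into 2 loop(s):
  loop 1: 12 segments, perimeter = 3.7736
  loop 2: 12 segments, perimeter = 3.7736
Total perimeter = 7.547

loops=2 perimeter=7.547


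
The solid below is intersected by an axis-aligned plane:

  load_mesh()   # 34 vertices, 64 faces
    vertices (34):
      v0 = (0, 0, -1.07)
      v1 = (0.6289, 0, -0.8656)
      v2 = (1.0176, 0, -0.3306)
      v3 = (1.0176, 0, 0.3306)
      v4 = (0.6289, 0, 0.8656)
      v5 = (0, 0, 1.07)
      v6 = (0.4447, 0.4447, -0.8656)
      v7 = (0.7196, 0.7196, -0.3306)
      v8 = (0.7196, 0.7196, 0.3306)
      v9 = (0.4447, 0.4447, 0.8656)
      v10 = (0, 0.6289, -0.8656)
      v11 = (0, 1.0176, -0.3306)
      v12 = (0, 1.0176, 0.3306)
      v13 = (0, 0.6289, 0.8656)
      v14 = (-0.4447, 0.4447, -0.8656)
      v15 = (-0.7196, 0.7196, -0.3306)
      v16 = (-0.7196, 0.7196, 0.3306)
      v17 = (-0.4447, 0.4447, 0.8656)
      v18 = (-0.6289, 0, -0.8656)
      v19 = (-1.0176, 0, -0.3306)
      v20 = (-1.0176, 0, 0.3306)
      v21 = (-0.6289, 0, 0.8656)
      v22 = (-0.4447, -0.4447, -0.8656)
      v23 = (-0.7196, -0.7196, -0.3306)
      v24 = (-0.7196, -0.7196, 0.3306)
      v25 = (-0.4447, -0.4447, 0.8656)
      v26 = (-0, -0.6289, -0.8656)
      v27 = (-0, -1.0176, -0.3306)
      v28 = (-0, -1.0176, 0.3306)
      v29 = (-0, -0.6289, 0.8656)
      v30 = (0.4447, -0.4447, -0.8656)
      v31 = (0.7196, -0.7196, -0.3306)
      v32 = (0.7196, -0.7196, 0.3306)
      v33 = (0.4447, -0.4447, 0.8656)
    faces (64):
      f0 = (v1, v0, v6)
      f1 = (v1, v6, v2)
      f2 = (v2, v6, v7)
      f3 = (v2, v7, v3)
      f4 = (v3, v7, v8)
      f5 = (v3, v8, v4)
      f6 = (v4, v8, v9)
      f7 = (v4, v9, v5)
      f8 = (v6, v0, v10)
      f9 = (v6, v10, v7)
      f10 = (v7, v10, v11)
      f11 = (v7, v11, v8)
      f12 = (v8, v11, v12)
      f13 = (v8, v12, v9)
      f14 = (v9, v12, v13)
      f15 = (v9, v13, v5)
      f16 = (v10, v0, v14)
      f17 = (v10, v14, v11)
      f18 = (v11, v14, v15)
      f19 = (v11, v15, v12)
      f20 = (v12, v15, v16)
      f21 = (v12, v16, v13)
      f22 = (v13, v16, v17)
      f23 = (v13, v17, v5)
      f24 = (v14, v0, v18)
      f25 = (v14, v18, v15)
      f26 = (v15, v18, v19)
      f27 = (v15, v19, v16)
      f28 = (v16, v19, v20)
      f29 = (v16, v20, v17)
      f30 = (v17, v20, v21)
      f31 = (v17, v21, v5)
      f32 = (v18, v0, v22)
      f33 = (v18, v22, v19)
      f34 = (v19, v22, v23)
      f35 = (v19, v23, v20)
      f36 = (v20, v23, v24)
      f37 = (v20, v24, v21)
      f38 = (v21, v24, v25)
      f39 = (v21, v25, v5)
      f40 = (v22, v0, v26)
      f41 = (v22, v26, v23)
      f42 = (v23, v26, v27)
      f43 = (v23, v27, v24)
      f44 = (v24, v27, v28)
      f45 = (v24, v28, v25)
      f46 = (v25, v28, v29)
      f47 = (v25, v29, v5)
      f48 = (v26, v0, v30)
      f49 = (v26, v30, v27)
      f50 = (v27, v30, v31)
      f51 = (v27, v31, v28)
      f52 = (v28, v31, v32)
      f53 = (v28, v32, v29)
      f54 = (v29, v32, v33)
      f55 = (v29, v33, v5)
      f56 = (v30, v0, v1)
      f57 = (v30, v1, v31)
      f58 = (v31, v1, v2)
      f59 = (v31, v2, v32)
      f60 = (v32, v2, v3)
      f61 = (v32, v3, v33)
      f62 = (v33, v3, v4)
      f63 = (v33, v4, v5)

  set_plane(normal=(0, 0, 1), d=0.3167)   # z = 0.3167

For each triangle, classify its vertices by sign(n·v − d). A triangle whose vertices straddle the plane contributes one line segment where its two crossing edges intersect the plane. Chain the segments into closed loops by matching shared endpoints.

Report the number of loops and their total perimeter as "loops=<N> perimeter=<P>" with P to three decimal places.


Straddling triangles (16 of 64):
  (v2,v7,v3) [--+] → (1.01134, 0.0151277, 0.3167)–(1.0176, 0, 0.3167)  len=0.0164
  (v3,v7,v8) [+-+] → (1.01134, 0.0151277, 0.3167)–(0.7196, 0.7196, 0.3167)  len=0.7625
  (v7,v11,v8) [--+] → (0.704472, 0.725865, 0.3167)–(0.7196, 0.7196, 0.3167)  len=0.0164
  (v8,v11,v12) [+-+] → (0.704472, 0.725865, 0.3167)–(0, 1.0176, 0.3167)  len=0.7625
  (v11,v15,v12) [--+] → (-0.0151277, 1.01134, 0.3167)–(0, 1.0176, 0.3167)  len=0.0164
  (v12,v15,v16) [+-+] → (-0.0151277, 1.01134, 0.3167)–(-0.7196, 0.7196, 0.3167)  len=0.7625
  (v15,v19,v16) [--+] → (-0.725865, 0.704472, 0.3167)–(-0.7196, 0.7196, 0.3167)  len=0.0164
  (v16,v19,v20) [+-+] → (-0.725865, 0.704472, 0.3167)–(-1.0176, 0, 0.3167)  len=0.7625
  (v19,v23,v20) [--+] → (-1.01134, -0.0151277, 0.3167)–(-1.0176, 0, 0.3167)  len=0.0164
  (v20,v23,v24) [+-+] → (-1.01134, -0.0151277, 0.3167)–(-0.7196, -0.7196, 0.3167)  len=0.7625
  (v23,v27,v24) [--+] → (-0.704472, -0.725865, 0.3167)–(-0.7196, -0.7196, 0.3167)  len=0.0164
  (v24,v27,v28) [+-+] → (-0.704472, -0.725865, 0.3167)–(0, -1.0176, 0.3167)  len=0.7625
  (v27,v31,v28) [--+] → (0.0151277, -1.01134, 0.3167)–(0, -1.0176, 0.3167)  len=0.0164
  (v28,v31,v32) [+-+] → (0.0151277, -1.01134, 0.3167)–(0.7196, -0.7196, 0.3167)  len=0.7625
  (v31,v2,v32) [--+] → (0.725865, -0.704472, 0.3167)–(0.7196, -0.7196, 0.3167)  len=0.0164
  (v32,v2,v3) [+-+] → (0.725865, -0.704472, 0.3167)–(1.0176, 0, 0.3167)  len=0.7625

Chained into 1 loop(s):
  loop 1: 16 segments, perimeter = 6.2309
Total perimeter = 6.231

loops=1 perimeter=6.231
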